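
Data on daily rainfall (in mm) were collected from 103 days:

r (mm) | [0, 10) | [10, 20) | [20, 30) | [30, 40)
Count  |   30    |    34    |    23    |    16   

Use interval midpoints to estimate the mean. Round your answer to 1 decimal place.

Midpoints: 5, 15, 25, 35
Σfm = 30×5 + 34×15 + 23×25 + 16×35 = 1795
n = Σf = 103
Mean = 1795 / 103 = 17.4272

17.4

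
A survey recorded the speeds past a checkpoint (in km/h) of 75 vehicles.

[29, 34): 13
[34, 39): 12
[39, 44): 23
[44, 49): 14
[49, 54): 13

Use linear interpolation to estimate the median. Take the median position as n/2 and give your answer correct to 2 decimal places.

41.72

Cumulative frequencies: 13, 25, 48, 62, 75
n = 75; position = n/2 = 37.5.
This falls in the class [39, 44): L = 39, F = 25, f = 23, h = 5.
Median ≈ 39 + ((37.5 − 25) / 23) × 5 = 41.7174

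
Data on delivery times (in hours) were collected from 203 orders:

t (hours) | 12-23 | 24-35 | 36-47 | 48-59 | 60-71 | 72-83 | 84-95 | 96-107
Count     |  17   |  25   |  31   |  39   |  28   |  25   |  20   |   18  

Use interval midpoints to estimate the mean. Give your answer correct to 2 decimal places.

Midpoints: 17.5, 29.5, 41.5, 53.5, 65.5, 77.5, 89.5, 101.5
Σfm = 17×17.5 + 25×29.5 + 31×41.5 + 39×53.5 + 28×65.5 + 25×77.5 + 20×89.5 + 18×101.5 = 11796.5
n = Σf = 203
Mean = 11796.5 / 203 = 58.1108

58.11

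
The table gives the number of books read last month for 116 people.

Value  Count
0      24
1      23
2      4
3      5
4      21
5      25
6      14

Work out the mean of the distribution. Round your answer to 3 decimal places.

2.922

Values: 0, 1, 2, 3, 4, 5, 6
Σfx = 24×0 + 23×1 + 4×2 + 5×3 + 21×4 + 25×5 + 14×6 = 339
n = Σf = 116
Mean = 339 / 116 = 2.9224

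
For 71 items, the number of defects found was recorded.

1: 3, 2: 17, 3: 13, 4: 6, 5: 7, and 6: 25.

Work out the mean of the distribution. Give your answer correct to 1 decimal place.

4.0

Values: 1, 2, 3, 4, 5, 6
Σfx = 3×1 + 17×2 + 13×3 + 6×4 + 7×5 + 25×6 = 285
n = Σf = 71
Mean = 285 / 71 = 4.0141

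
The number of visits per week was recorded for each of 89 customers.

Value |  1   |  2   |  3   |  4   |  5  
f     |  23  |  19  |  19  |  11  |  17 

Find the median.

Cumulative frequencies: 23, 42, 61, 72, 89
n = 89, so the median is the value in position (n+1)/2 = 45.
Position 45 falls at value 3.

3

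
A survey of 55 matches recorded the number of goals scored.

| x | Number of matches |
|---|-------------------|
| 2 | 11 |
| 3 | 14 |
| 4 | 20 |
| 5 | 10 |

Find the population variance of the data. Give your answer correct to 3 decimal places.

Values: 2, 3, 4, 5
n = 55, Σfx = 194, mean = 3.5273
Σfx² = 740
Σf(x − x̄)² = Σfx² − (Σfx)²/n = 740 − 194²/55 = 55.7091
Population variance = 55.7091 / 55 = 1.0129

1.013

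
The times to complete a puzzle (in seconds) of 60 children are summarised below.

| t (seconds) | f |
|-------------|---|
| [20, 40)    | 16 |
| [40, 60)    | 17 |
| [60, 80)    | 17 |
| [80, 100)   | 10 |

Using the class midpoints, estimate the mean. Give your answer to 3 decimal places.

57.000

Midpoints: 30, 50, 70, 90
Σfm = 16×30 + 17×50 + 17×70 + 10×90 = 3420
n = Σf = 60
Mean = 3420 / 60 = 57.0000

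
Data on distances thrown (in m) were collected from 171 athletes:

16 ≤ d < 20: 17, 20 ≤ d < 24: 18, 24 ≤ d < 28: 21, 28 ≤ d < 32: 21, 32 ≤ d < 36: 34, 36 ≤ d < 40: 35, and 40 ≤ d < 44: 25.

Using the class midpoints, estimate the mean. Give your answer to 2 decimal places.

Midpoints: 18, 22, 26, 30, 34, 38, 42
Σfm = 17×18 + 18×22 + 21×26 + 21×30 + 34×34 + 35×38 + 25×42 = 5414
n = Σf = 171
Mean = 5414 / 171 = 31.6608

31.66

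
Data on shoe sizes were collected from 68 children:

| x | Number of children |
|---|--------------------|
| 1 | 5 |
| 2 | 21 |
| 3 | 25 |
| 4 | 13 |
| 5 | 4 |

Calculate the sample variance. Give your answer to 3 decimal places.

1.023

Values: 1, 2, 3, 4, 5
n = 68, Σfx = 194, mean = 2.8529
Σfx² = 622
Σf(x − x̄)² = Σfx² − (Σfx)²/n = 622 − 194²/68 = 68.5294
Sample variance = 68.5294 / 67 = 1.0228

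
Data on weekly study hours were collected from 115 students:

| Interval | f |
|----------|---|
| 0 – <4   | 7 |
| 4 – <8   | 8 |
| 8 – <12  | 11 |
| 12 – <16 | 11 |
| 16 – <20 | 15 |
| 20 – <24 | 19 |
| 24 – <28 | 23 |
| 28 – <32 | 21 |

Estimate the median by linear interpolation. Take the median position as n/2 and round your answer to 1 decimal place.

21.2

Cumulative frequencies: 7, 15, 26, 37, 52, 71, 94, 115
n = 115; position = n/2 = 57.5.
This falls in the class 20 – <24: L = 20, F = 52, f = 19, h = 4.
Median ≈ 20 + ((57.5 − 52) / 19) × 4 = 21.1579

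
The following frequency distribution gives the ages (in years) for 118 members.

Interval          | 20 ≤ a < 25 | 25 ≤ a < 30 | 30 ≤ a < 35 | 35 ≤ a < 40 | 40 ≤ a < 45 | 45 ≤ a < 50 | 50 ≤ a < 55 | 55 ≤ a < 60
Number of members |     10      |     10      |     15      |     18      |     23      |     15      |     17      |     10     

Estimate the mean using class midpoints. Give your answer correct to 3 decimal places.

Midpoints: 22.5, 27.5, 32.5, 37.5, 42.5, 47.5, 52.5, 57.5
Σfm = 10×22.5 + 10×27.5 + 15×32.5 + 18×37.5 + 23×42.5 + 15×47.5 + 17×52.5 + 10×57.5 = 4820
n = Σf = 118
Mean = 4820 / 118 = 40.8475

40.847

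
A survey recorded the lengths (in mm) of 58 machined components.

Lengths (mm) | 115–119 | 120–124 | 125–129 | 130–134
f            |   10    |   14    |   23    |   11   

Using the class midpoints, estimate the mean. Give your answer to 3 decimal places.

Midpoints: 117, 122, 127, 132
Σfm = 10×117 + 14×122 + 23×127 + 11×132 = 7251
n = Σf = 58
Mean = 7251 / 58 = 125.0172

125.017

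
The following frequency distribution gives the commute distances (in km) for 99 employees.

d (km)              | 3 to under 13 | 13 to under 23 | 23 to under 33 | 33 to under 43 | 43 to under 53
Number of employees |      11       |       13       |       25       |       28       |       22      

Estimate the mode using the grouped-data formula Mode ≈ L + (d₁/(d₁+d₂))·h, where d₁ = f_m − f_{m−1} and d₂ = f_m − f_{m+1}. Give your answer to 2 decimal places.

36.33

Modal class: 33 to under 43 (highest frequency 28).
d₁ = 28 − 25 = 3, d₂ = 28 − 22 = 6
Mode ≈ 33 + (3/(3+6)) × 10 = 33 + 3.3333 = 36.3333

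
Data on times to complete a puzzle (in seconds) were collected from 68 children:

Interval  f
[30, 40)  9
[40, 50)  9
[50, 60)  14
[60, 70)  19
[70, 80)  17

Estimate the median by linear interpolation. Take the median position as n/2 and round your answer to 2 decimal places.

61.05

Cumulative frequencies: 9, 18, 32, 51, 68
n = 68; position = n/2 = 34.
This falls in the class [60, 70): L = 60, F = 32, f = 19, h = 10.
Median ≈ 60 + ((34 − 32) / 19) × 10 = 61.0526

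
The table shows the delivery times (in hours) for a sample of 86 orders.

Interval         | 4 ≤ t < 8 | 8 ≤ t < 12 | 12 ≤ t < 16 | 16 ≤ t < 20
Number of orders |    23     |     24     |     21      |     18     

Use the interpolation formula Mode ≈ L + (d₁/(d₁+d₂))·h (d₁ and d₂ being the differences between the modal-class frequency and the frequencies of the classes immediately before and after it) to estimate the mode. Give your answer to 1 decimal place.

9.0

Modal class: 8 ≤ t < 12 (highest frequency 24).
d₁ = 24 − 23 = 1, d₂ = 24 − 21 = 3
Mode ≈ 8 + (1/(1+3)) × 4 = 8 + 1.0000 = 9.0000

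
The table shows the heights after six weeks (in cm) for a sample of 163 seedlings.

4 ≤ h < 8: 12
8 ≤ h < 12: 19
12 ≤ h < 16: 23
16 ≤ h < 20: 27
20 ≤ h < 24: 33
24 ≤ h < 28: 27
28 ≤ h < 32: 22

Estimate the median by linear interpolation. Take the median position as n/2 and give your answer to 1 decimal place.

Cumulative frequencies: 12, 31, 54, 81, 114, 141, 163
n = 163; position = n/2 = 81.5.
This falls in the class 20 ≤ h < 24: L = 20, F = 81, f = 33, h = 4.
Median ≈ 20 + ((81.5 − 81) / 33) × 4 = 20.0606

20.1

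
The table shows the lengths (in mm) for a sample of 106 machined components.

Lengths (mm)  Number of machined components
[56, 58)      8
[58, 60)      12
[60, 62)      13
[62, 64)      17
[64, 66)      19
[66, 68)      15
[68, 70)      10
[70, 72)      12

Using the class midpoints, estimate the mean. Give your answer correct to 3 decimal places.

64.245

Midpoints: 57, 59, 61, 63, 65, 67, 69, 71
Σfm = 8×57 + 12×59 + 13×61 + 17×63 + 19×65 + 15×67 + 10×69 + 12×71 = 6810
n = Σf = 106
Mean = 6810 / 106 = 64.2453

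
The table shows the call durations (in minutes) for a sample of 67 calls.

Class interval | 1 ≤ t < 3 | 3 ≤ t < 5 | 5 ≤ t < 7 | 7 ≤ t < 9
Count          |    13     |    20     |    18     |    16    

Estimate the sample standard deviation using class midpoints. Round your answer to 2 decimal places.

Midpoints: 2, 4, 6, 8
n = 67, Σfm = 342, mean = 5.1045
Σfm² = 2044
Σf(m − x̄)² = Σfm² − (Σfm)²/n = 2044 − 342²/67 = 298.2687
Sample variance = 298.2687 / 66 = 4.5192
Standard deviation = √4.5192 = 2.1258

2.13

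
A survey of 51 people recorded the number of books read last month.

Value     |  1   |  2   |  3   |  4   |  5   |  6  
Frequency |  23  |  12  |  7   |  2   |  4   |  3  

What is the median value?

2

Cumulative frequencies: 23, 35, 42, 44, 48, 51
n = 51, so the median is the value in position (n+1)/2 = 26.
Position 26 falls at value 2.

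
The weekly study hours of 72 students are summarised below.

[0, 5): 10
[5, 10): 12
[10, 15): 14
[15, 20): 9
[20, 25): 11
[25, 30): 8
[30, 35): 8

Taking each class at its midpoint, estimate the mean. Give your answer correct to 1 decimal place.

Midpoints: 2.5, 7.5, 12.5, 17.5, 22.5, 27.5, 32.5
Σfm = 10×2.5 + 12×7.5 + 14×12.5 + 9×17.5 + 11×22.5 + 8×27.5 + 8×32.5 = 1175
n = Σf = 72
Mean = 1175 / 72 = 16.3194

16.3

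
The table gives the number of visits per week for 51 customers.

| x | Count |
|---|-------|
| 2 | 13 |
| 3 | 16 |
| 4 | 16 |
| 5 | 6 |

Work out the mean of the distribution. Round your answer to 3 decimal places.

Values: 2, 3, 4, 5
Σfx = 13×2 + 16×3 + 16×4 + 6×5 = 168
n = Σf = 51
Mean = 168 / 51 = 3.2941

3.294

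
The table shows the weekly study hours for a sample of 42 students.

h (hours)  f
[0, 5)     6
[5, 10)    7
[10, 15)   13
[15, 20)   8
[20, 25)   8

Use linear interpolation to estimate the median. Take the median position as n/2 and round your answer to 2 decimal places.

13.08

Cumulative frequencies: 6, 13, 26, 34, 42
n = 42; position = n/2 = 21.
This falls in the class [10, 15): L = 10, F = 13, f = 13, h = 5.
Median ≈ 10 + ((21 − 13) / 13) × 5 = 13.0769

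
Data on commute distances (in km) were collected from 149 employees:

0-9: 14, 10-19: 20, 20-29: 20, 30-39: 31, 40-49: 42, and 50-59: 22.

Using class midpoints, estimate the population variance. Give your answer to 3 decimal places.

237.773

Midpoints: 4.5, 14.5, 24.5, 34.5, 44.5, 54.5
n = 149, Σfm = 4980.5, mean = 33.4262
Σfm² = 201907.25
Σf(m − x̄)² = Σfm² − (Σfm)²/n = 201907.25 − 4980.5²/149 = 35428.1879
Population variance = 35428.1879 / 149 = 237.7731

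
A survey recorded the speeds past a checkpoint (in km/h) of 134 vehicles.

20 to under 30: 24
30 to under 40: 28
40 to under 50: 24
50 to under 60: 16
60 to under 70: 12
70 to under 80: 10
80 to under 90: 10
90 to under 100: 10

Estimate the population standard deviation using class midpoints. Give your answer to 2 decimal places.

21.77

Midpoints: 25, 35, 45, 55, 65, 75, 85, 95
n = 134, Σfm = 6870, mean = 51.2687
Σfm² = 415750
Σf(m − x̄)² = Σfm² − (Σfm)²/n = 415750 − 6870²/134 = 63534.3284
Population variance = 63534.3284 / 134 = 474.1368
Standard deviation = √474.1368 = 21.7747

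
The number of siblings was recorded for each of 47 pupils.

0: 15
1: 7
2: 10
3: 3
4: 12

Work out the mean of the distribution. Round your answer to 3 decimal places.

Values: 0, 1, 2, 3, 4
Σfx = 15×0 + 7×1 + 10×2 + 3×3 + 12×4 = 84
n = Σf = 47
Mean = 84 / 47 = 1.7872

1.787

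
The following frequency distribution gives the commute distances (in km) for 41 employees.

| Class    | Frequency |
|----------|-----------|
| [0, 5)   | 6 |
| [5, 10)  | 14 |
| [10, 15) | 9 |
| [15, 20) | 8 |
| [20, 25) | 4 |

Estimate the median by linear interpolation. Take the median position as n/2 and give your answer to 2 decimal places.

Cumulative frequencies: 6, 20, 29, 37, 41
n = 41; position = n/2 = 20.5.
This falls in the class [10, 15): L = 10, F = 20, f = 9, h = 5.
Median ≈ 10 + ((20.5 − 20) / 9) × 5 = 10.2778

10.28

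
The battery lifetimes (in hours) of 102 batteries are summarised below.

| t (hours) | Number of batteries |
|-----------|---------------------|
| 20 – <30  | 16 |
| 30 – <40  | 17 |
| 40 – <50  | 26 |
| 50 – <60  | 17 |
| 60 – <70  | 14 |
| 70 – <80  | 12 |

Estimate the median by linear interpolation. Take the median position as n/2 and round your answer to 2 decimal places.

46.92

Cumulative frequencies: 16, 33, 59, 76, 90, 102
n = 102; position = n/2 = 51.
This falls in the class 40 – <50: L = 40, F = 33, f = 26, h = 10.
Median ≈ 40 + ((51 − 33) / 26) × 10 = 46.9231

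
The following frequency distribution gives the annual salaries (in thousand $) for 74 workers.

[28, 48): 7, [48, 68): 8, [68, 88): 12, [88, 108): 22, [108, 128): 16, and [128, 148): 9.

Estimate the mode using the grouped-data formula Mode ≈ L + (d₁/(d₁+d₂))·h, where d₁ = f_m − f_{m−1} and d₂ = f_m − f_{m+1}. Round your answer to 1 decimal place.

Modal class: [88, 108) (highest frequency 22).
d₁ = 22 − 12 = 10, d₂ = 22 − 16 = 6
Mode ≈ 88 + (10/(10+6)) × 20 = 88 + 12.5000 = 100.5000

100.5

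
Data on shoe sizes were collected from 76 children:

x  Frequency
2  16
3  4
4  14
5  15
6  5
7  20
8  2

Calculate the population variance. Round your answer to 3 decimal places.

3.582

Values: 2, 3, 4, 5, 6, 7, 8
n = 76, Σfx = 361, mean = 4.7500
Σfx² = 1987
Σf(x − x̄)² = Σfx² − (Σfx)²/n = 1987 − 361²/76 = 272.2500
Population variance = 272.2500 / 76 = 3.5822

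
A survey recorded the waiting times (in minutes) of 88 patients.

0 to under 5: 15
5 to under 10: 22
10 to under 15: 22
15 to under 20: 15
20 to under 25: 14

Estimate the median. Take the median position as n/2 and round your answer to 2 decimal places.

11.59

Cumulative frequencies: 15, 37, 59, 74, 88
n = 88; position = n/2 = 44.
This falls in the class 10 to under 15: L = 10, F = 37, f = 22, h = 5.
Median ≈ 10 + ((44 − 37) / 22) × 5 = 11.5909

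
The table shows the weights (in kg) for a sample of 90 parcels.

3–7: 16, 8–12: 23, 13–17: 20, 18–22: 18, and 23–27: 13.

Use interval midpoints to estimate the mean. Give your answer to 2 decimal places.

14.39

Midpoints: 5, 10, 15, 20, 25
Σfm = 16×5 + 23×10 + 20×15 + 18×20 + 13×25 = 1295
n = Σf = 90
Mean = 1295 / 90 = 14.3889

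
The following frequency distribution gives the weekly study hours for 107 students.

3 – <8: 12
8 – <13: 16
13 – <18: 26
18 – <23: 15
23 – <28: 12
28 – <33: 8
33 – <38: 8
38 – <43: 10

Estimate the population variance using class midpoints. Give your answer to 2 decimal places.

110.74

Midpoints: 5.5, 10.5, 15.5, 20.5, 25.5, 30.5, 35.5, 40.5
n = 107, Σfm = 2183.5, mean = 20.4065
Σfm² = 56406.75
Σf(m − x̄)² = Σfm² − (Σfm)²/n = 56406.75 − 2183.5²/107 = 11849.0654
Population variance = 11849.0654 / 107 = 110.7389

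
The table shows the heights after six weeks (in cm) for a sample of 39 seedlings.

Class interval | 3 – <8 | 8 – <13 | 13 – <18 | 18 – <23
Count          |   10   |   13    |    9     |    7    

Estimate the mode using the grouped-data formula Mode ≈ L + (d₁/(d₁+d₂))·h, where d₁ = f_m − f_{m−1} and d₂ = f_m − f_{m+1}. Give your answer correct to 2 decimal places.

10.14

Modal class: 8 – <13 (highest frequency 13).
d₁ = 13 − 10 = 3, d₂ = 13 − 9 = 4
Mode ≈ 8 + (3/(3+4)) × 5 = 8 + 2.1429 = 10.1429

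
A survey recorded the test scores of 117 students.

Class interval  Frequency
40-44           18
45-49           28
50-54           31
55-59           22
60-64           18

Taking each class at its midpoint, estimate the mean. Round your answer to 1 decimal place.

Midpoints: 42, 47, 52, 57, 62
Σfm = 18×42 + 28×47 + 31×52 + 22×57 + 18×62 = 6054
n = Σf = 117
Mean = 6054 / 117 = 51.7436

51.7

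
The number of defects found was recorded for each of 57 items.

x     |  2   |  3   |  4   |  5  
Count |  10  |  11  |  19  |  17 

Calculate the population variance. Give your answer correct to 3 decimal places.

1.133

Values: 2, 3, 4, 5
n = 57, Σfx = 214, mean = 3.7544
Σfx² = 868
Σf(x − x̄)² = Σfx² − (Σfx)²/n = 868 − 214²/57 = 64.5614
Population variance = 64.5614 / 57 = 1.1327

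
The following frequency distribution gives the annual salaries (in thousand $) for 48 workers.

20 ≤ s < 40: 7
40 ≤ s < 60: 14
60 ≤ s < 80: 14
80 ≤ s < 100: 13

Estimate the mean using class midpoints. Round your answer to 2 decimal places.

Midpoints: 30, 50, 70, 90
Σfm = 7×30 + 14×50 + 14×70 + 13×90 = 3060
n = Σf = 48
Mean = 3060 / 48 = 63.7500

63.75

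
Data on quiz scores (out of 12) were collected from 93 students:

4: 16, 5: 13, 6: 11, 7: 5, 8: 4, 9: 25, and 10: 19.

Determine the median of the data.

8

Cumulative frequencies: 16, 29, 40, 45, 49, 74, 93
n = 93, so the median is the value in position (n+1)/2 = 47.
Position 47 falls at value 8.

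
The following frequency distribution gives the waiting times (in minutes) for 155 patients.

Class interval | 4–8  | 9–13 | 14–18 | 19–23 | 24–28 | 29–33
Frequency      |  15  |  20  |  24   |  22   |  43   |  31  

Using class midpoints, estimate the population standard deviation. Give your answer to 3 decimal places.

Midpoints: 6, 11, 16, 21, 26, 31
n = 155, Σfm = 3235, mean = 20.8710
Σfm² = 77665
Σf(m − x̄)² = Σfm² − (Σfm)²/n = 77665 − 3235²/155 = 10147.4194
Population variance = 10147.4194 / 155 = 65.4672
Standard deviation = √65.4672 = 8.0912

8.091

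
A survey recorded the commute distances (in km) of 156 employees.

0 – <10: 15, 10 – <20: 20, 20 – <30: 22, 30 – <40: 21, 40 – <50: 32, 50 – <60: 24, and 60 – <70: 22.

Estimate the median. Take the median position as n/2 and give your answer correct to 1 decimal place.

40.0

Cumulative frequencies: 15, 35, 57, 78, 110, 134, 156
n = 156; position = n/2 = 78.
This falls in the class 30 – <40: L = 30, F = 57, f = 21, h = 10.
Median ≈ 30 + ((78 − 57) / 21) × 10 = 40.0000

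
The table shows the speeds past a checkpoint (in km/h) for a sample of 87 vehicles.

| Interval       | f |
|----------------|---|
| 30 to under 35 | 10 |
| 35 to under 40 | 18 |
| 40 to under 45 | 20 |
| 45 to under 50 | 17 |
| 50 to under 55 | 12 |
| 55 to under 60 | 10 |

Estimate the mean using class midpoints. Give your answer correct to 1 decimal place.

44.4

Midpoints: 32.5, 37.5, 42.5, 47.5, 52.5, 57.5
Σfm = 10×32.5 + 18×37.5 + 20×42.5 + 17×47.5 + 12×52.5 + 10×57.5 = 3862.5
n = Σf = 87
Mean = 3862.5 / 87 = 44.3966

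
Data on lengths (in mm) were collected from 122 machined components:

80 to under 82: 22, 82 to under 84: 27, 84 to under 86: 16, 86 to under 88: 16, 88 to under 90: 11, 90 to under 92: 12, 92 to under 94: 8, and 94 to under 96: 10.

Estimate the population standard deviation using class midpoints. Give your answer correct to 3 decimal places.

Midpoints: 81, 83, 85, 87, 89, 91, 93, 95
n = 122, Σfm = 10540, mean = 86.3934
Σfm² = 912994
Σf(m − x̄)² = Σfm² − (Σfm)²/n = 912994 − 10540²/122 = 2407.1148
Population variance = 2407.1148 / 122 = 19.7304
Standard deviation = √19.7304 = 4.4419

4.442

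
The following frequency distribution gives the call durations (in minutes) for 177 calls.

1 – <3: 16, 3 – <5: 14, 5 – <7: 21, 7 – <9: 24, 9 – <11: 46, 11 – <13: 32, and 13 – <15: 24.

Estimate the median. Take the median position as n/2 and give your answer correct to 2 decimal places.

9.59

Cumulative frequencies: 16, 30, 51, 75, 121, 153, 177
n = 177; position = n/2 = 88.5.
This falls in the class 9 – <11: L = 9, F = 75, f = 46, h = 2.
Median ≈ 9 + ((88.5 − 75) / 46) × 2 = 9.5870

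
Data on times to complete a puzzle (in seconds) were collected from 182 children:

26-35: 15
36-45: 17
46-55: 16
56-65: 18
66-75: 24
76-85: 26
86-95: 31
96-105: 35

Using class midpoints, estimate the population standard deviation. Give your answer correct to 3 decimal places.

Midpoints: 30.5, 40.5, 50.5, 60.5, 70.5, 80.5, 90.5, 100.5
n = 182, Σfm = 13151, mean = 72.2582
Σfm² = 1043705.5
Σf(m − x̄)² = Σfm² − (Σfm)²/n = 1043705.5 − 13151²/182 = 93437.3626
Population variance = 93437.3626 / 182 = 513.3921
Standard deviation = √513.3921 = 22.6582

22.658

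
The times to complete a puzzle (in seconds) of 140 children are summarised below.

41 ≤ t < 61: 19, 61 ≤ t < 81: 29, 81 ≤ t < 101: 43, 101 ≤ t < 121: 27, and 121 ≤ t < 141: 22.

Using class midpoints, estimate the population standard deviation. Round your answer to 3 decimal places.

Midpoints: 51, 71, 91, 111, 131
n = 140, Σfm = 12820, mean = 91.5714
Σfm² = 1261900
Σf(m − x̄)² = Σfm² − (Σfm)²/n = 1261900 − 12820²/140 = 87954.2857
Population variance = 87954.2857 / 140 = 628.2449
Standard deviation = √628.2449 = 25.0648

25.065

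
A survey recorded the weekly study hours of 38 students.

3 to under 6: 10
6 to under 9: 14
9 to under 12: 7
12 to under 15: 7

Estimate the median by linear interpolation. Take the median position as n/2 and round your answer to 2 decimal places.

Cumulative frequencies: 10, 24, 31, 38
n = 38; position = n/2 = 19.
This falls in the class 6 to under 9: L = 6, F = 10, f = 14, h = 3.
Median ≈ 6 + ((19 − 10) / 14) × 3 = 7.9286

7.93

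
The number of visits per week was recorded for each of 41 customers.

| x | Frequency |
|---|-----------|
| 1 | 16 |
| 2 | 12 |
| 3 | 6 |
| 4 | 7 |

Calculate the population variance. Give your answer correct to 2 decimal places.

Values: 1, 2, 3, 4
n = 41, Σfx = 86, mean = 2.0976
Σfx² = 230
Σf(x − x̄)² = Σfx² − (Σfx)²/n = 230 − 86²/41 = 49.6098
Population variance = 49.6098 / 41 = 1.2100

1.21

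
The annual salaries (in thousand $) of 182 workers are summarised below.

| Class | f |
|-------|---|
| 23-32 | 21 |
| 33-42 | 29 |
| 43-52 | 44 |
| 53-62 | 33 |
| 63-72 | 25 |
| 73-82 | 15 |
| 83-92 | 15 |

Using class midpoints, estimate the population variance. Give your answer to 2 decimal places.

299.88

Midpoints: 27.5, 37.5, 47.5, 57.5, 67.5, 77.5, 87.5
n = 182, Σfm = 9815, mean = 53.9286
Σfm² = 583887.5
Σf(m − x̄)² = Σfm² − (Σfm)²/n = 583887.5 − 9815²/182 = 54578.5714
Population variance = 54578.5714 / 182 = 299.8823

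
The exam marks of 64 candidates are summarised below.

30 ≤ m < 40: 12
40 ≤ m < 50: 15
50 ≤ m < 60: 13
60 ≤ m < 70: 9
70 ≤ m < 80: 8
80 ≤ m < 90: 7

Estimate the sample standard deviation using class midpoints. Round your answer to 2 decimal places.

Midpoints: 35, 45, 55, 65, 75, 85
n = 64, Σfm = 3590, mean = 56.0938
Σfm² = 218000
Σf(m − x̄)² = Σfm² − (Σfm)²/n = 218000 − 3590²/64 = 16623.4375
Sample variance = 16623.4375 / 63 = 263.8641
Standard deviation = √263.8641 = 16.2439

16.24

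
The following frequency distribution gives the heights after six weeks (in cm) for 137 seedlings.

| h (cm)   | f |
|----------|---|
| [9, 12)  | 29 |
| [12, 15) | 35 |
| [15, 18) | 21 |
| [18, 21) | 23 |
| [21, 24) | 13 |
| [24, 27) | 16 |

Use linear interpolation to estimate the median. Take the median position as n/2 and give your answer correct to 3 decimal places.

Cumulative frequencies: 29, 64, 85, 108, 121, 137
n = 137; position = n/2 = 68.5.
This falls in the class [15, 18): L = 15, F = 64, f = 21, h = 3.
Median ≈ 15 + ((68.5 − 64) / 21) × 3 = 15.6429

15.643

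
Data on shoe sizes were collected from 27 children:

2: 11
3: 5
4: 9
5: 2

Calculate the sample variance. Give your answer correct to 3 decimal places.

Values: 2, 3, 4, 5
n = 27, Σfx = 83, mean = 3.0741
Σfx² = 283
Σf(x − x̄)² = Σfx² − (Σfx)²/n = 283 − 83²/27 = 27.8519
Sample variance = 27.8519 / 26 = 1.0712

1.071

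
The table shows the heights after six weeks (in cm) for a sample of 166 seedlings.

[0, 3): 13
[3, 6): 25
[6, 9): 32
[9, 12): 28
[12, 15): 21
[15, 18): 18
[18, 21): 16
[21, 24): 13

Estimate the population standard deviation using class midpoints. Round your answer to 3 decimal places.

6.099

Midpoints: 1.5, 4.5, 7.5, 10.5, 13.5, 16.5, 19.5, 22.5
n = 166, Σfm = 1851, mean = 11.1506
Σfm² = 26815.5
Σf(m − x̄)² = Σfm² − (Σfm)²/n = 26815.5 − 1851²/166 = 6175.7349
Population variance = 6175.7349 / 166 = 37.2032
Standard deviation = √37.2032 = 6.0994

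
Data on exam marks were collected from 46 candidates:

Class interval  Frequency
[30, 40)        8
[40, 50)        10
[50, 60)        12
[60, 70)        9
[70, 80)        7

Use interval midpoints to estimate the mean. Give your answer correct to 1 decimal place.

54.3

Midpoints: 35, 45, 55, 65, 75
Σfm = 8×35 + 10×45 + 12×55 + 9×65 + 7×75 = 2500
n = Σf = 46
Mean = 2500 / 46 = 54.3478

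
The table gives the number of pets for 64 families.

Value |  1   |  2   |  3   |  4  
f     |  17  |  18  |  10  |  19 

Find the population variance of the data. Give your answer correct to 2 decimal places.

1.37

Values: 1, 2, 3, 4
n = 64, Σfx = 159, mean = 2.4844
Σfx² = 483
Σf(x − x̄)² = Σfx² − (Σfx)²/n = 483 − 159²/64 = 87.9844
Population variance = 87.9844 / 64 = 1.3748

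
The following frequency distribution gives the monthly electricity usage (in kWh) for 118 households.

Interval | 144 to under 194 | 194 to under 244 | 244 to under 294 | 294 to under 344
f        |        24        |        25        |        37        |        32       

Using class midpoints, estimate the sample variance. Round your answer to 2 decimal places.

Midpoints: 169, 219, 269, 319
n = 118, Σfm = 29692, mean = 251.6271
Σfm² = 7818198
Σf(m − x̄)² = Σfm² − (Σfm)²/n = 7818198 − 29692²/118 = 346885.5932
Sample variance = 346885.5932 / 117 = 2964.8341

2964.83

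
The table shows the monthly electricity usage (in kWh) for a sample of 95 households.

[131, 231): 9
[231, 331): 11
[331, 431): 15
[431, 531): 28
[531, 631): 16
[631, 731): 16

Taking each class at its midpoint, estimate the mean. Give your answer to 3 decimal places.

464.158

Midpoints: 181, 281, 381, 481, 581, 681
Σfm = 9×181 + 11×281 + 15×381 + 28×481 + 16×581 + 16×681 = 44095
n = Σf = 95
Mean = 44095 / 95 = 464.1579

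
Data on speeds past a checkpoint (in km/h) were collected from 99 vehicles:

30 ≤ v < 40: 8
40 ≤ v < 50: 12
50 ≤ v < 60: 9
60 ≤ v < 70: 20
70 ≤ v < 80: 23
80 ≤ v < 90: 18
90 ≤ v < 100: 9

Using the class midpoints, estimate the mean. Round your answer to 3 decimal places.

67.929

Midpoints: 35, 45, 55, 65, 75, 85, 95
Σfm = 8×35 + 12×45 + 9×55 + 20×65 + 23×75 + 18×85 + 9×95 = 6725
n = Σf = 99
Mean = 6725 / 99 = 67.9293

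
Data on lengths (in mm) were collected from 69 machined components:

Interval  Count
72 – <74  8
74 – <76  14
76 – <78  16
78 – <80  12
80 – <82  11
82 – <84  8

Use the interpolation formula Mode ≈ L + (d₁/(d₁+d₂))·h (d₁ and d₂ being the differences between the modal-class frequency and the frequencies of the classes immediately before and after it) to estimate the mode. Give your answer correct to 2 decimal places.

76.67

Modal class: 76 – <78 (highest frequency 16).
d₁ = 16 − 14 = 2, d₂ = 16 − 12 = 4
Mode ≈ 76 + (2/(2+4)) × 2 = 76 + 0.6667 = 76.6667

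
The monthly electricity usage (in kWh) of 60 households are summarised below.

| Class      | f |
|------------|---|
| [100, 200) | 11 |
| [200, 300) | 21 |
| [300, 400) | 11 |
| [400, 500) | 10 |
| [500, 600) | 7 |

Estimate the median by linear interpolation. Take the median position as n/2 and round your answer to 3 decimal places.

290.476

Cumulative frequencies: 11, 32, 43, 53, 60
n = 60; position = n/2 = 30.
This falls in the class [200, 300): L = 200, F = 11, f = 21, h = 100.
Median ≈ 200 + ((30 − 11) / 21) × 100 = 290.4762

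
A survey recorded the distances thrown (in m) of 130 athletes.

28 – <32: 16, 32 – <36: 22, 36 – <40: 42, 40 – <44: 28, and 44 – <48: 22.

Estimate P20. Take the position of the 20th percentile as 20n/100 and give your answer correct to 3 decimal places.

Cumulative frequencies: 16, 38, 80, 108, 130
n = 130; position = 20n/100 = 26.
This falls in the class 32 – <36: L = 32, F = 16, f = 22, h = 4.
20th percentile ≈ 32 + ((26 − 16) / 22) × 4 = 33.8182

33.818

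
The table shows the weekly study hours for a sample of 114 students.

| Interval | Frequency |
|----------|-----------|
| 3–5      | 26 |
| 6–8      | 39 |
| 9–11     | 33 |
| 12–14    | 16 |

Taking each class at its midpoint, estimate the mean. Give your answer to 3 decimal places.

8.026

Midpoints: 4, 7, 10, 13
Σfm = 26×4 + 39×7 + 33×10 + 16×13 = 915
n = Σf = 114
Mean = 915 / 114 = 8.0263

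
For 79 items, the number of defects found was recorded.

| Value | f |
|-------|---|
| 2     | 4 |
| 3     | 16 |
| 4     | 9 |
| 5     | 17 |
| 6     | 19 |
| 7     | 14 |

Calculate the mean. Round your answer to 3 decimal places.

Values: 2, 3, 4, 5, 6, 7
Σfx = 4×2 + 16×3 + 9×4 + 17×5 + 19×6 + 14×7 = 389
n = Σf = 79
Mean = 389 / 79 = 4.9241

4.924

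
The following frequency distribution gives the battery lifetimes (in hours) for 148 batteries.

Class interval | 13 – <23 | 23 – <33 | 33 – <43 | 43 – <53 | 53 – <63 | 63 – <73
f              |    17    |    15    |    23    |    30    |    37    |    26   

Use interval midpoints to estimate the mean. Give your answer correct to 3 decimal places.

Midpoints: 18, 28, 38, 48, 58, 68
Σfm = 17×18 + 15×28 + 23×38 + 30×48 + 37×58 + 26×68 = 6954
n = Σf = 148
Mean = 6954 / 148 = 46.9865

46.986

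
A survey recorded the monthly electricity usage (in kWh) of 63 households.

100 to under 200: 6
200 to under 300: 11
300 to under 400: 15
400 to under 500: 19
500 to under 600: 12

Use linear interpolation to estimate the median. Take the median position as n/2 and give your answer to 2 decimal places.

Cumulative frequencies: 6, 17, 32, 51, 63
n = 63; position = n/2 = 31.5.
This falls in the class 300 to under 400: L = 300, F = 17, f = 15, h = 100.
Median ≈ 300 + ((31.5 − 17) / 15) × 100 = 396.6667

396.67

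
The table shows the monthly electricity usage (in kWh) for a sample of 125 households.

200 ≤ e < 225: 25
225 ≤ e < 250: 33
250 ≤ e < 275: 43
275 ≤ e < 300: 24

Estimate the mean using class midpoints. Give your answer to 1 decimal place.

250.7

Midpoints: 212.5, 237.5, 262.5, 287.5
Σfm = 25×212.5 + 33×237.5 + 43×262.5 + 24×287.5 = 31337.5
n = Σf = 125
Mean = 31337.5 / 125 = 250.7000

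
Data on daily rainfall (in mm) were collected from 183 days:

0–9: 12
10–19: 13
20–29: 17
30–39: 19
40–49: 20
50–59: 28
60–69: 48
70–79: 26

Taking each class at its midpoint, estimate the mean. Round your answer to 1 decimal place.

Midpoints: 4.5, 14.5, 24.5, 34.5, 44.5, 54.5, 64.5, 74.5
Σfm = 12×4.5 + 13×14.5 + 17×24.5 + 19×34.5 + 20×44.5 + 28×54.5 + 48×64.5 + 26×74.5 = 8763.5
n = Σf = 183
Mean = 8763.5 / 183 = 47.8880

47.9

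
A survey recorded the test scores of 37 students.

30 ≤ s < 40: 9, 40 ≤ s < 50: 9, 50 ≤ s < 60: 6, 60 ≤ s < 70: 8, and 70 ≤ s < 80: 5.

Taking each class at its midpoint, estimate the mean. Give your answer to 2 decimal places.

52.57

Midpoints: 35, 45, 55, 65, 75
Σfm = 9×35 + 9×45 + 6×55 + 8×65 + 5×75 = 1945
n = Σf = 37
Mean = 1945 / 37 = 52.5676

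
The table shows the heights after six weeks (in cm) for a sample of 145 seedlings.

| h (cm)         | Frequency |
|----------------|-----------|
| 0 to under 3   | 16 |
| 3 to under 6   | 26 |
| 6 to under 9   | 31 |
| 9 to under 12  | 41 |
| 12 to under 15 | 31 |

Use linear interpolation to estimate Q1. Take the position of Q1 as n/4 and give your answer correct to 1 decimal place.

5.3

Cumulative frequencies: 16, 42, 73, 114, 145
n = 145; position = n/4 = 36.25.
This falls in the class 3 to under 6: L = 3, F = 16, f = 26, h = 3.
Lower quartile ≈ 3 + ((36.25 − 16) / 26) × 3 = 5.3365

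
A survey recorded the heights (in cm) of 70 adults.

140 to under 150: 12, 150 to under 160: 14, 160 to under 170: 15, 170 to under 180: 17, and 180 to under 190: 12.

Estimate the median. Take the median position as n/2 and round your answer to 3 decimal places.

166.000

Cumulative frequencies: 12, 26, 41, 58, 70
n = 70; position = n/2 = 35.
This falls in the class 160 to under 170: L = 160, F = 26, f = 15, h = 10.
Median ≈ 160 + ((35 − 26) / 15) × 10 = 166.0000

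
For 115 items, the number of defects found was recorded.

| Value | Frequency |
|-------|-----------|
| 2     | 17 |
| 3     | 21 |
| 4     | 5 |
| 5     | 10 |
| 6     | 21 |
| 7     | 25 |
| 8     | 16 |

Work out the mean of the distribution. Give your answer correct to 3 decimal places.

Values: 2, 3, 4, 5, 6, 7, 8
Σfx = 17×2 + 21×3 + 5×4 + 10×5 + 21×6 + 25×7 + 16×8 = 596
n = Σf = 115
Mean = 596 / 115 = 5.1826

5.183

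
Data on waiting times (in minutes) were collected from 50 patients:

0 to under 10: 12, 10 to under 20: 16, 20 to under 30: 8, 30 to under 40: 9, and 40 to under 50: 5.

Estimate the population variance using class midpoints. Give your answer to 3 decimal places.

Midpoints: 5, 15, 25, 35, 45
n = 50, Σfm = 1040, mean = 20.8000
Σfm² = 30050
Σf(m − x̄)² = Σfm² − (Σfm)²/n = 30050 − 1040²/50 = 8418.0000
Population variance = 8418.0000 / 50 = 168.3600

168.360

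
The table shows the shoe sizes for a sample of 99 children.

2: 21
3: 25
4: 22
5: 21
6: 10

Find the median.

4

Cumulative frequencies: 21, 46, 68, 89, 99
n = 99, so the median is the value in position (n+1)/2 = 50.
Position 50 falls at value 4.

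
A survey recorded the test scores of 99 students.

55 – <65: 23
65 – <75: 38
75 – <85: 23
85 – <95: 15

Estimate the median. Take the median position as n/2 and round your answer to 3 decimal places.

71.974

Cumulative frequencies: 23, 61, 84, 99
n = 99; position = n/2 = 49.5.
This falls in the class 65 – <75: L = 65, F = 23, f = 38, h = 10.
Median ≈ 65 + ((49.5 − 23) / 38) × 10 = 71.9737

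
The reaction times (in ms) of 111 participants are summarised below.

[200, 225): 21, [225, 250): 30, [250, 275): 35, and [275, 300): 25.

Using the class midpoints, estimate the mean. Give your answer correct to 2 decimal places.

251.91

Midpoints: 212.5, 237.5, 262.5, 287.5
Σfm = 21×212.5 + 30×237.5 + 35×262.5 + 25×287.5 = 27962.5
n = Σf = 111
Mean = 27962.5 / 111 = 251.9144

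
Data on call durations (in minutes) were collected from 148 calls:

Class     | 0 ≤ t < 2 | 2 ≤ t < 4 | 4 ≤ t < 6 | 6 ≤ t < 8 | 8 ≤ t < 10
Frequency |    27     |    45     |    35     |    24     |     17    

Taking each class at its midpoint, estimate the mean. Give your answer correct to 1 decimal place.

Midpoints: 1, 3, 5, 7, 9
Σfm = 27×1 + 45×3 + 35×5 + 24×7 + 17×9 = 658
n = Σf = 148
Mean = 658 / 148 = 4.4459

4.4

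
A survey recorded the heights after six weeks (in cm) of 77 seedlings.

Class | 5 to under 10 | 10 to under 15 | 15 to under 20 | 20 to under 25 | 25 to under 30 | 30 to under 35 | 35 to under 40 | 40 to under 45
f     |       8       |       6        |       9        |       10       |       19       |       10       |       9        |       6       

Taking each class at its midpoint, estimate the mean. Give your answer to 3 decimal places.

Midpoints: 7.5, 12.5, 17.5, 22.5, 27.5, 32.5, 37.5, 42.5
Σfm = 8×7.5 + 6×12.5 + 9×17.5 + 10×22.5 + 19×27.5 + 10×32.5 + 9×37.5 + 6×42.5 = 1957.5
n = Σf = 77
Mean = 1957.5 / 77 = 25.4221

25.422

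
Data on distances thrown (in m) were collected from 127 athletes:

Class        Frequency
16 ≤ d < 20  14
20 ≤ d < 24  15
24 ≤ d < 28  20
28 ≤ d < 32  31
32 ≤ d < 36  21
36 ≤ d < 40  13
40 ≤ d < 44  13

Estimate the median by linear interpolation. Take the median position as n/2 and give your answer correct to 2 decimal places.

Cumulative frequencies: 14, 29, 49, 80, 101, 114, 127
n = 127; position = n/2 = 63.5.
This falls in the class 28 ≤ d < 32: L = 28, F = 49, f = 31, h = 4.
Median ≈ 28 + ((63.5 − 49) / 31) × 4 = 29.8710

29.87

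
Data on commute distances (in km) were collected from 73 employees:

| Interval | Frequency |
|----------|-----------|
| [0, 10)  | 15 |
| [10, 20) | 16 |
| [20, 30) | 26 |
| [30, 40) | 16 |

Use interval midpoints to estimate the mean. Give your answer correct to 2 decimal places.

Midpoints: 5, 15, 25, 35
Σfm = 15×5 + 16×15 + 26×25 + 16×35 = 1525
n = Σf = 73
Mean = 1525 / 73 = 20.8904

20.89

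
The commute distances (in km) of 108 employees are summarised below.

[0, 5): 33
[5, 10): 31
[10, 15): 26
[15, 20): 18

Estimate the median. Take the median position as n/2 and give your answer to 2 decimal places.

Cumulative frequencies: 33, 64, 90, 108
n = 108; position = n/2 = 54.
This falls in the class [5, 10): L = 5, F = 33, f = 31, h = 5.
Median ≈ 5 + ((54 − 33) / 31) × 5 = 8.3871

8.39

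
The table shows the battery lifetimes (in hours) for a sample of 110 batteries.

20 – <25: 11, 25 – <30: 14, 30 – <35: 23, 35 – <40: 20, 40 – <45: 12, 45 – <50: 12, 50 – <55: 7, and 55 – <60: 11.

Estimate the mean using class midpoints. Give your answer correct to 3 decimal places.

38.273

Midpoints: 22.5, 27.5, 32.5, 37.5, 42.5, 47.5, 52.5, 57.5
Σfm = 11×22.5 + 14×27.5 + 23×32.5 + 20×37.5 + 12×42.5 + 12×47.5 + 7×52.5 + 11×57.5 = 4210
n = Σf = 110
Mean = 4210 / 110 = 38.2727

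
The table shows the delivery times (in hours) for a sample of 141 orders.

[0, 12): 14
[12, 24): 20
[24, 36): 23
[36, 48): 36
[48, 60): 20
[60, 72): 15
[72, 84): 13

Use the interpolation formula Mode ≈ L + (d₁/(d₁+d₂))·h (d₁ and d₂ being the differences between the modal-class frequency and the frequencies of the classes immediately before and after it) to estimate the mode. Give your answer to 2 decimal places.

41.38

Modal class: [36, 48) (highest frequency 36).
d₁ = 36 − 23 = 13, d₂ = 36 − 20 = 16
Mode ≈ 36 + (13/(13+16)) × 12 = 36 + 5.3793 = 41.3793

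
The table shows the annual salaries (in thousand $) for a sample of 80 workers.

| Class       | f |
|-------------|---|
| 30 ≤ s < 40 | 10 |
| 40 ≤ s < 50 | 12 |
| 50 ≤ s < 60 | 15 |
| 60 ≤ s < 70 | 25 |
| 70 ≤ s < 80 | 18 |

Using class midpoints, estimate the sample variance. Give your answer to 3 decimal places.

175.301

Midpoints: 35, 45, 55, 65, 75
n = 80, Σfm = 4690, mean = 58.6250
Σfm² = 288800
Σf(m − x̄)² = Σfm² − (Σfm)²/n = 288800 − 4690²/80 = 13848.7500
Sample variance = 13848.7500 / 79 = 175.3006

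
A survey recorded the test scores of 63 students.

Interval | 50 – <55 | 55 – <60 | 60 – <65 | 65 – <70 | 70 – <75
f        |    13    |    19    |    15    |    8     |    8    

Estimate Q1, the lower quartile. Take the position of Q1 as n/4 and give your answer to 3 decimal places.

55.724

Cumulative frequencies: 13, 32, 47, 55, 63
n = 63; position = n/4 = 15.75.
This falls in the class 55 – <60: L = 55, F = 13, f = 19, h = 5.
Lower quartile ≈ 55 + ((15.75 − 13) / 19) × 5 = 55.7237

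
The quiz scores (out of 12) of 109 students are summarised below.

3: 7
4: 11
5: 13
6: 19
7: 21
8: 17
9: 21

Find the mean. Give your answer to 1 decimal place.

Values: 3, 4, 5, 6, 7, 8, 9
Σfx = 7×3 + 11×4 + 13×5 + 19×6 + 21×7 + 17×8 + 21×9 = 716
n = Σf = 109
Mean = 716 / 109 = 6.5688

6.6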